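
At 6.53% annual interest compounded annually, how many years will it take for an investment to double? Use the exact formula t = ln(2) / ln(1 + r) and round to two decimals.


Doubling condition: (1 + r)^t = 2
Take ln of both sides: t × ln(1 + r) = ln(2)
t = ln(2) / ln(1 + r)
t = 0.693147 / 0.063256
t = 10.96

t = ln(2) / ln(1 + r) = 10.96 years


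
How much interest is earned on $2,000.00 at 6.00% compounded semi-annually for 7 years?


Compound interest earned = final amount − principal.
A = P(1 + r/n)^(nt) = $2,000.00 × (1 + 0.06/2)^(2 × 7) = $3,025.18
Interest = A − P = $3,025.18 − $2,000.00 = $1,025.18

Interest = A - P = $1,025.18


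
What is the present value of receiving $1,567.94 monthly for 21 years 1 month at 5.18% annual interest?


Present value of an ordinary annuity: PV = PMT × (1 − (1 + r)^(−n)) / r
Monthly rate r = 0.0518/12 ≈ 0.00431667, n = 253
PV = $1,567.94 × (1 − (1 + 0.0518/12)^(−253)) / (0.0518/12)
PV = $1,567.94 × 153.754034
PV = $241,077.10

PV = PMT × (1-(1+r)^(-n))/r = $241,077.10


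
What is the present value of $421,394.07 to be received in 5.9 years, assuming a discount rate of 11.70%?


Present value formula: PV = FV / (1 + r)^t
PV = $421,394.07 / (1 + 0.117)^5.9
PV = $421,394.07 / 1.92093965
PV = $219,368.72

PV = FV / (1 + r)^t = $219,368.72


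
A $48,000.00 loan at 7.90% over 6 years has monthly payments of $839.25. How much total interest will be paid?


Total paid over the life of the loan = PMT × n.
Total paid = $839.25 × 72 = $60,426.00
Total interest = total paid − principal = $60,426.00 − $48,000.00 = $12,426.00

Total interest = (PMT × n) - PV = $12,426.00


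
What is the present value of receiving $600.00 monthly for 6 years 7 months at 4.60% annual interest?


Present value of an ordinary annuity: PV = PMT × (1 − (1 + r)^(−n)) / r
Monthly rate r = 0.046/12 ≈ 0.00383333, n = 79
PV = $600.00 × (1 − (1 + 0.046/12)^(−79)) / (0.046/12)
PV = $600.00 × 68.047822
PV = $40,828.69

PV = PMT × (1-(1+r)^(-n))/r = $40,828.69


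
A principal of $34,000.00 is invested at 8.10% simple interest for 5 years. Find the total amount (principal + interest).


Total amount formula: A = P(1 + rt) = P + P·r·t
Interest: I = P × r × t = $34,000.00 × 0.081 × 5 = $13,770.00
A = P + I = $34,000.00 + $13,770.00 = $47,770.00

A = P + I = P(1 + rt) = $47,770.00


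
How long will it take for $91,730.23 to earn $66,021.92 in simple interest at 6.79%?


Rearrange the simple interest formula for t:
I = P × r × t  ⇒  t = I / (P × r)
t = $66,021.92 / ($91,730.23 × 0.0679)
t = 10.6

t = I/(P×r) = 10.6 years


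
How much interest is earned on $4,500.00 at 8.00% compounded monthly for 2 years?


Compound interest earned = final amount − principal.
A = P(1 + r/n)^(nt) = $4,500.00 × (1 + 0.08/12)^(12 × 2) = $5,278.00
Interest = A − P = $5,278.00 − $4,500.00 = $778.00

Interest = A - P = $778.00


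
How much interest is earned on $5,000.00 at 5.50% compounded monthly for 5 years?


Compound interest earned = final amount − principal.
A = P(1 + r/n)^(nt) = $5,000.00 × (1 + 0.055/12)^(12 × 5) = $6,578.52
Interest = A − P = $6,578.52 − $5,000.00 = $1,578.52

Interest = A - P = $1,578.52


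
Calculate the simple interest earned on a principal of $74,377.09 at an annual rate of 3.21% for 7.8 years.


Simple interest formula: I = P × r × t
I = $74,377.09 × 0.0321 × 7.8
I = $18,622.54

I = P × r × t = $18,622.54


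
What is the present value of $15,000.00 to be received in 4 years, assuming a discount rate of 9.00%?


Present value formula: PV = FV / (1 + r)^t
PV = $15,000.00 / (1 + 0.09)^4
PV = $15,000.00 / 1.411582
PV = $10,626.38

PV = FV / (1 + r)^t = $10,626.38


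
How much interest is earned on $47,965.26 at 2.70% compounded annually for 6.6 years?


Compound interest earned = final amount − principal.
A = P(1 + r/n)^(nt) = $47,965.26 × (1 + 0.027/1)^(1 × 6.6) = $57,186.26
Interest = A − P = $57,186.26 − $47,965.26 = $9,221.00

Interest = A - P = $9,221.00


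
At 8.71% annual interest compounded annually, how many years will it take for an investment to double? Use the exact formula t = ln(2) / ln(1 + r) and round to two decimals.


Doubling condition: (1 + r)^t = 2
Take ln of both sides: t × ln(1 + r) = ln(2)
t = ln(2) / ln(1 + r)
t = 0.693147 / 0.083514
t = 8.30

t = ln(2) / ln(1 + r) = 8.30 years


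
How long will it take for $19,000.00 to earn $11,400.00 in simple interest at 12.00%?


Rearrange the simple interest formula for t:
I = P × r × t  ⇒  t = I / (P × r)
t = $11,400.00 / ($19,000.00 × 0.12)
t = 5

t = I/(P×r) = 5 years


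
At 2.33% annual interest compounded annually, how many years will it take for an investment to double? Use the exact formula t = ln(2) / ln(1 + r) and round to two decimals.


Doubling condition: (1 + r)^t = 2
Take ln of both sides: t × ln(1 + r) = ln(2)
t = ln(2) / ln(1 + r)
t = 0.693147 / 0.023033
t = 30.09

t = ln(2) / ln(1 + r) = 30.09 years


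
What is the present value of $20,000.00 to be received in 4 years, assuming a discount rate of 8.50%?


Present value formula: PV = FV / (1 + r)^t
PV = $20,000.00 / (1 + 0.085)^4
PV = $20,000.00 / 1.3858587
PV = $14,431.49

PV = FV / (1 + r)^t = $14,431.49


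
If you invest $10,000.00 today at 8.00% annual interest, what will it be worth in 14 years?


Future value formula: FV = PV × (1 + r)^t
FV = $10,000.00 × (1 + 0.08)^14
FV = $10,000.00 × 2.937194
FV = $29,371.94

FV = PV × (1 + r)^t = $29,371.94


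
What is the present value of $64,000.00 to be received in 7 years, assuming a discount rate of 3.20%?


Present value formula: PV = FV / (1 + r)^t
PV = $64,000.00 / (1 + 0.032)^7
PV = $64,000.00 / 1.2466883
PV = $51,336.01

PV = FV / (1 + r)^t = $51,336.01


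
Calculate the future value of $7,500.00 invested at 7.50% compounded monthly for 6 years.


Compound interest formula: A = P(1 + r/n)^(nt)
A = $7,500.00 × (1 + 0.075/12)^(12 × 6)
Growth factor: (1 + 0.075/12)^72 = 1.566117
A = $7,500.00 × 1.566117
A = $11,745.88

A = P(1 + r/n)^(nt) = $11,745.88


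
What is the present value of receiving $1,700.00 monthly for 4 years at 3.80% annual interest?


Present value of an ordinary annuity: PV = PMT × (1 − (1 + r)^(−n)) / r
Monthly rate r = 0.038/12 ≈ 0.00316667, n = 48
PV = $1,700.00 × (1 − (1 + 0.038/12)^(−48)) / (0.038/12)
PV = $1,700.00 × 44.464863
PV = $75,590.27

PV = PMT × (1-(1+r)^(-n))/r = $75,590.27


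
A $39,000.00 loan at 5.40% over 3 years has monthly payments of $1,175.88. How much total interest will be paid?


Total paid over the life of the loan = PMT × n.
Total paid = $1,175.88 × 36 = $42,331.68
Total interest = total paid − principal = $42,331.68 − $39,000.00 = $3,331.68

Total interest = (PMT × n) - PV = $3,331.68


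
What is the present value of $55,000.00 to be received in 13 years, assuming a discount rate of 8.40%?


Present value formula: PV = FV / (1 + r)^t
PV = $55,000.00 / (1 + 0.084)^13
PV = $55,000.00 / 2.853518
PV = $19,274.45

PV = FV / (1 + r)^t = $19,274.45


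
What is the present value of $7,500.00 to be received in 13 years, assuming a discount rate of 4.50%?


Present value formula: PV = FV / (1 + r)^t
PV = $7,500.00 / (1 + 0.045)^13
PV = $7,500.00 / 1.772196
PV = $4,232.04

PV = FV / (1 + r)^t = $4,232.04


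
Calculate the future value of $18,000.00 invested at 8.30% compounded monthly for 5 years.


Compound interest formula: A = P(1 + r/n)^(nt)
A = $18,000.00 × (1 + 0.083/12)^(12 × 5)
Growth factor: (1 + 0.083/12)^60 = 1.512209
A = $18,000.00 × 1.512209
A = $27,219.76

A = P(1 + r/n)^(nt) = $27,219.76


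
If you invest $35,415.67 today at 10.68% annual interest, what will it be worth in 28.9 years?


Future value formula: FV = PV × (1 + r)^t
FV = $35,415.67 × (1 + 0.1068)^28.9
FV = $35,415.67 × 18.7757999
FV = $664,957.53

FV = PV × (1 + r)^t = $664,957.53


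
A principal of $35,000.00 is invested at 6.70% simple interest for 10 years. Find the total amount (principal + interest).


Total amount formula: A = P(1 + rt) = P + P·r·t
Interest: I = P × r × t = $35,000.00 × 0.067 × 10 = $23,450.00
A = P + I = $35,000.00 + $23,450.00 = $58,450.00

A = P + I = P(1 + rt) = $58,450.00


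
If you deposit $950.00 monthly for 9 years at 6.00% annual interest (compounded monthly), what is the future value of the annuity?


Future value of an ordinary annuity: FV = PMT × ((1 + r)^n − 1) / r
Monthly rate r = 0.06/12 = 0.005, n = 108
FV = $950.00 × ((1 + 0.06/12)^108 − 1) / (0.06/12)
FV = $950.00 × 142.7398998
FV = $135,602.90

FV = PMT × ((1+r)^n - 1)/r = $135,602.90


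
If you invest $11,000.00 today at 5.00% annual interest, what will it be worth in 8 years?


Future value formula: FV = PV × (1 + r)^t
FV = $11,000.00 × (1 + 0.05)^8
FV = $11,000.00 × 1.4774554
FV = $16,252.01

FV = PV × (1 + r)^t = $16,252.01


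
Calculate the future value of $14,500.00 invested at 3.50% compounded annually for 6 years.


Compound interest formula: A = P(1 + r/n)^(nt)
A = $14,500.00 × (1 + 0.035/1)^(1 × 6)
Growth factor: (1 + 0.035/1)^6 = 1.229255
A = $14,500.00 × 1.229255
A = $17,824.20

A = P(1 + r/n)^(nt) = $17,824.20


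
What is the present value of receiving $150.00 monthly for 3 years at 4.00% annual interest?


Present value of an ordinary annuity: PV = PMT × (1 − (1 + r)^(−n)) / r
Monthly rate r = 0.04/12 ≈ 0.00333333, n = 36
PV = $150.00 × (1 − (1 + 0.04/12)^(−36)) / (0.04/12)
PV = $150.00 × 33.870766
PV = $5,080.61

PV = PMT × (1-(1+r)^(-n))/r = $5,080.61


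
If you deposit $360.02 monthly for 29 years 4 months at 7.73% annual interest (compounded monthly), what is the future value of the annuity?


Future value of an ordinary annuity: FV = PMT × ((1 + r)^n − 1) / r
Monthly rate r = 0.0773/12 ≈ 0.00644167, n = 352
FV = $360.02 × ((1 + 0.0773/12)^352 − 1) / (0.0773/12)
FV = $360.02 × 1332.722736
FV = $479,806.84

FV = PMT × ((1+r)^n - 1)/r = $479,806.84


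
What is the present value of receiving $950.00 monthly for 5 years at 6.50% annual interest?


Present value of an ordinary annuity: PV = PMT × (1 − (1 + r)^(−n)) / r
Monthly rate r = 0.065/12 ≈ 0.00541667, n = 60
PV = $950.00 × (1 − (1 + 0.065/12)^(−60)) / (0.065/12)
PV = $950.00 × 51.108680
PV = $48,553.25

PV = PMT × (1-(1+r)^(-n))/r = $48,553.25


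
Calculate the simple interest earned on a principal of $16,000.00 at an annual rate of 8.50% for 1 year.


Simple interest formula: I = P × r × t
I = $16,000.00 × 0.085 × 1
I = $1,360.00

I = P × r × t = $1,360.00


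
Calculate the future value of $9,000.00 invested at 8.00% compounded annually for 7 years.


Compound interest formula: A = P(1 + r/n)^(nt)
A = $9,000.00 × (1 + 0.08/1)^(1 × 7)
Growth factor: (1 + 0.08/1)^7 = 1.713824
A = $9,000.00 × 1.713824
A = $15,424.42

A = P(1 + r/n)^(nt) = $15,424.42


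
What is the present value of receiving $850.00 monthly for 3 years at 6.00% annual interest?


Present value of an ordinary annuity: PV = PMT × (1 − (1 + r)^(−n)) / r
Monthly rate r = 0.06/12 = 0.005, n = 36
PV = $850.00 × (1 − (1 + 0.06/12)^(−36)) / (0.06/12)
PV = $850.00 × 32.871016
PV = $27,940.36

PV = PMT × (1-(1+r)^(-n))/r = $27,940.36


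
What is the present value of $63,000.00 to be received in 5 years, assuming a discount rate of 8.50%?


Present value formula: PV = FV / (1 + r)^t
PV = $63,000.00 / (1 + 0.085)^5
PV = $63,000.00 / 1.5036567
PV = $41,897.86

PV = FV / (1 + r)^t = $41,897.86


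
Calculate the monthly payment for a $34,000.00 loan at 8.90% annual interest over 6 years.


Loan payment formula: PMT = PV × r / (1 − (1 + r)^(−n))
Monthly rate r = 0.089/12 ≈ 0.00741667, n = 72 months
Denominator: 1 − (1 + 0.089/12)^(−72) = 0.412588
PMT = $34,000.00 × (0.089/12) / 0.412588
PMT = $611.18 per month

PMT = PV × r / (1-(1+r)^(-n)) = $611.18/month


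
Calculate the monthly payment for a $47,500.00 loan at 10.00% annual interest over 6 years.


Loan payment formula: PMT = PV × r / (1 − (1 + r)^(−n))
Monthly rate r = 0.1/12 ≈ 0.00833333, n = 72 months
Denominator: 1 − (1 + 0.1/12)^(−72) = 0.449822
PMT = $47,500.00 × (0.1/12) / 0.449822
PMT = $879.98 per month

PMT = PV × r / (1-(1+r)^(-n)) = $879.98/month


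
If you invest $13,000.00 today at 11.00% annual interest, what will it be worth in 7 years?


Future value formula: FV = PV × (1 + r)^t
FV = $13,000.00 × (1 + 0.11)^7
FV = $13,000.00 × 2.076160
FV = $26,990.08

FV = PV × (1 + r)^t = $26,990.08


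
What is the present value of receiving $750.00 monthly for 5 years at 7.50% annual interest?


Present value of an ordinary annuity: PV = PMT × (1 − (1 + r)^(−n)) / r
Monthly rate r = 0.075/12 = 0.00625, n = 60
PV = $750.00 × (1 − (1 + 0.075/12)^(−60)) / (0.075/12)
PV = $750.00 × 49.905308
PV = $37,428.98

PV = PMT × (1-(1+r)^(-n))/r = $37,428.98


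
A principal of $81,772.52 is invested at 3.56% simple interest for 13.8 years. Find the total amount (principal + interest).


Total amount formula: A = P(1 + rt) = P + P·r·t
Interest: I = P × r × t = $81,772.52 × 0.0356 × 13.8 = $40,173.20
A = P + I = $81,772.52 + $40,173.20 = $121,945.72

A = P + I = P(1 + rt) = $121,945.72


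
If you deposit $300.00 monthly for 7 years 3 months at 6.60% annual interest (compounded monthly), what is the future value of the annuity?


Future value of an ordinary annuity: FV = PMT × ((1 + r)^n − 1) / r
Monthly rate r = 0.066/12 = 0.0055, n = 87
FV = $300.00 × ((1 + 0.066/12)^87 − 1) / (0.066/12)
FV = $300.00 × 111.188706
FV = $33,356.61

FV = PMT × ((1+r)^n - 1)/r = $33,356.61


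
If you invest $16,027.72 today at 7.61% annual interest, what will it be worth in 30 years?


Future value formula: FV = PV × (1 + r)^t
FV = $16,027.72 × (1 + 0.0761)^30
FV = $16,027.72 × 9.027738
FV = $144,694.06

FV = PV × (1 + r)^t = $144,694.06


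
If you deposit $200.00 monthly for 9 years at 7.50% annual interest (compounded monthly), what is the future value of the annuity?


Future value of an ordinary annuity: FV = PMT × ((1 + r)^n − 1) / r
Monthly rate r = 0.075/12 = 0.00625, n = 108
FV = $200.00 × ((1 + 0.075/12)^108 − 1) / (0.075/12)
FV = $200.00 × 153.585857
FV = $30,717.17

FV = PMT × ((1+r)^n - 1)/r = $30,717.17


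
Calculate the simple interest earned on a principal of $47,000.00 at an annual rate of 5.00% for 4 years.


Simple interest formula: I = P × r × t
I = $47,000.00 × 0.05 × 4
I = $9,400.00

I = P × r × t = $9,400.00


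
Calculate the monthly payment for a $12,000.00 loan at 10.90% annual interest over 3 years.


Loan payment formula: PMT = PV × r / (1 − (1 + r)^(−n))
Monthly rate r = 0.109/12 ≈ 0.00908333, n = 36 months
Denominator: 1 − (1 + 0.109/12)^(−36) = 0.277851
PMT = $12,000.00 × (0.109/12) / 0.277851
PMT = $392.30 per month

PMT = PV × r / (1-(1+r)^(-n)) = $392.30/month


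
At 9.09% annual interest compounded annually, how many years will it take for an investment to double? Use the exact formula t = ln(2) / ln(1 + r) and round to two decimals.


Doubling condition: (1 + r)^t = 2
Take ln of both sides: t × ln(1 + r) = ln(2)
t = ln(2) / ln(1 + r)
t = 0.693147 / 0.087003
t = 7.97

t = ln(2) / ln(1 + r) = 7.97 years


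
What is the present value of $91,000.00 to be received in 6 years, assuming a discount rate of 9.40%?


Present value formula: PV = FV / (1 + r)^t
PV = $91,000.00 / (1 + 0.094)^6
PV = $91,000.00 / 1.7143675
PV = $53,080.80

PV = FV / (1 + r)^t = $53,080.80


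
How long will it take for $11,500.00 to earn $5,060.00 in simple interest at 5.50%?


Rearrange the simple interest formula for t:
I = P × r × t  ⇒  t = I / (P × r)
t = $5,060.00 / ($11,500.00 × 0.055)
t = 8

t = I/(P×r) = 8 years


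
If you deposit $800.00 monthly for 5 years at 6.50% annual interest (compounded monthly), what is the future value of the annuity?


Future value of an ordinary annuity: FV = PMT × ((1 + r)^n − 1) / r
Monthly rate r = 0.065/12 ≈ 0.00541667, n = 60
FV = $800.00 × ((1 + 0.065/12)^60 − 1) / (0.065/12)
FV = $800.00 × 70.673968
FV = $56,539.17

FV = PMT × ((1+r)^n - 1)/r = $56,539.17


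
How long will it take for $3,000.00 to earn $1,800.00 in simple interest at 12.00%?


Rearrange the simple interest formula for t:
I = P × r × t  ⇒  t = I / (P × r)
t = $1,800.00 / ($3,000.00 × 0.12)
t = 5

t = I/(P×r) = 5 years


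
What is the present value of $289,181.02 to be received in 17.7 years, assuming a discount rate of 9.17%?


Present value formula: PV = FV / (1 + r)^t
PV = $289,181.02 / (1 + 0.0917)^17.7
PV = $289,181.02 / 4.725291
PV = $61,198.56

PV = FV / (1 + r)^t = $61,198.56


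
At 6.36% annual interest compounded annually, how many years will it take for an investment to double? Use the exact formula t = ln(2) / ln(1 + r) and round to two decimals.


Doubling condition: (1 + r)^t = 2
Take ln of both sides: t × ln(1 + r) = ln(2)
t = ln(2) / ln(1 + r)
t = 0.693147 / 0.061659
t = 11.24

t = ln(2) / ln(1 + r) = 11.24 years


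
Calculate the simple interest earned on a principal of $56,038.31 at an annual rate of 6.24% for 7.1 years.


Simple interest formula: I = P × r × t
I = $56,038.31 × 0.0624 × 7.1
I = $24,827.21

I = P × r × t = $24,827.21


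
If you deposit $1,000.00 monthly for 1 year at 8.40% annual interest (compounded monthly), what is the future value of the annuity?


Future value of an ordinary annuity: FV = PMT × ((1 + r)^n − 1) / r
Monthly rate r = 0.084/12 = 0.007, n = 12
FV = $1,000.00 × ((1 + 0.084/12)^12 − 1) / (0.084/12)
FV = $1,000.00 × 12.472952
FV = $12,472.95

FV = PMT × ((1+r)^n - 1)/r = $12,472.95


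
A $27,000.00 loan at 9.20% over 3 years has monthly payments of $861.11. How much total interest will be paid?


Total paid over the life of the loan = PMT × n.
Total paid = $861.11 × 36 = $30,999.96
Total interest = total paid − principal = $30,999.96 − $27,000.00 = $3,999.96

Total interest = (PMT × n) - PV = $3,999.96


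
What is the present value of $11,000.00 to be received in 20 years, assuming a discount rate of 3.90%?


Present value formula: PV = FV / (1 + r)^t
PV = $11,000.00 / (1 + 0.039)^20
PV = $11,000.00 / 2.149369
PV = $5,117.78

PV = FV / (1 + r)^t = $5,117.78


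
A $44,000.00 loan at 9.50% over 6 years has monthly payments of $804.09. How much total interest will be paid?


Total paid over the life of the loan = PMT × n.
Total paid = $804.09 × 72 = $57,894.48
Total interest = total paid − principal = $57,894.48 − $44,000.00 = $13,894.48

Total interest = (PMT × n) - PV = $13,894.48


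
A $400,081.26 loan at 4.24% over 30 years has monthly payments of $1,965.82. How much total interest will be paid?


Total paid over the life of the loan = PMT × n.
Total paid = $1,965.82 × 360 = $707,695.20
Total interest = total paid − principal = $707,695.20 − $400,081.26 = $307,613.94

Total interest = (PMT × n) - PV = $307,613.94


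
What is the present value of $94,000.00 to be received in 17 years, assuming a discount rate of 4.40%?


Present value formula: PV = FV / (1 + r)^t
PV = $94,000.00 / (1 + 0.044)^17
PV = $94,000.00 / 2.0792585
PV = $45,208.42

PV = FV / (1 + r)^t = $45,208.42


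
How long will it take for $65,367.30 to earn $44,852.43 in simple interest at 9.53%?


Rearrange the simple interest formula for t:
I = P × r × t  ⇒  t = I / (P × r)
t = $44,852.43 / ($65,367.30 × 0.0953)
t = 7.2

t = I/(P×r) = 7.2 years


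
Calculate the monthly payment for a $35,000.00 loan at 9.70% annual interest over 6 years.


Loan payment formula: PMT = PV × r / (1 − (1 + r)^(−n))
Monthly rate r = 0.097/12 ≈ 0.00808333, n = 72 months
Denominator: 1 − (1 + 0.097/12)^(−72) = 0.439911
PMT = $35,000.00 × (0.097/12) / 0.439911
PMT = $643.12 per month

PMT = PV × r / (1-(1+r)^(-n)) = $643.12/month


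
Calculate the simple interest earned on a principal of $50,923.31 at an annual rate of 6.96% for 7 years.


Simple interest formula: I = P × r × t
I = $50,923.31 × 0.0696 × 7
I = $24,809.84

I = P × r × t = $24,809.84


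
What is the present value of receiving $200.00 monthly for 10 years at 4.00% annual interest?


Present value of an ordinary annuity: PV = PMT × (1 − (1 + r)^(−n)) / r
Monthly rate r = 0.04/12 ≈ 0.00333333, n = 120
PV = $200.00 × (1 − (1 + 0.04/12)^(−120)) / (0.04/12)
PV = $200.00 × 98.7701749
PV = $19,754.03

PV = PMT × (1-(1+r)^(-n))/r = $19,754.03


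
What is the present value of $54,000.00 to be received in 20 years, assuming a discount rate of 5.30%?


Present value formula: PV = FV / (1 + r)^t
PV = $54,000.00 / (1 + 0.053)^20
PV = $54,000.00 / 2.809101
PV = $19,223.23

PV = FV / (1 + r)^t = $19,223.23


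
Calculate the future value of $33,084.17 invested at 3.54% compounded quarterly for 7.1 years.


Compound interest formula: A = P(1 + r/n)^(nt)
A = $33,084.17 × (1 + 0.0354/4)^(4 × 7.1)
Growth factor: (1 + 0.0354/4)^28.4 = 1.2843263
A = $33,084.17 × 1.2843263
A = $42,490.87

A = P(1 + r/n)^(nt) = $42,490.87


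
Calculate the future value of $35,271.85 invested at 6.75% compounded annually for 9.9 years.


Compound interest formula: A = P(1 + r/n)^(nt)
A = $35,271.85 × (1 + 0.0675/1)^(1 × 9.9)
Growth factor: (1 + 0.0675/1)^9.9 = 1.9091588
A = $35,271.85 × 1.9091588
A = $67,339.56

A = P(1 + r/n)^(nt) = $67,339.56


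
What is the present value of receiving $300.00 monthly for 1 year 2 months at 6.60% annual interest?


Present value of an ordinary annuity: PV = PMT × (1 − (1 + r)^(−n)) / r
Monthly rate r = 0.066/12 = 0.0055, n = 14
PV = $300.00 × (1 − (1 + 0.066/12)^(−14)) / (0.066/12)
PV = $300.00 × 13.439052
PV = $4,031.72

PV = PMT × (1-(1+r)^(-n))/r = $4,031.72


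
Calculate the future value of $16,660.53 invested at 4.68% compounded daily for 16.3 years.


Compound interest formula: A = P(1 + r/n)^(nt)
A = $16,660.53 × (1 + 0.0468/365)^(365 × 16.3)
Growth factor: (1 + 0.0468/365)^5949.5 = 2.144253
A = $16,660.53 × 2.144253
A = $35,724.39

A = P(1 + r/n)^(nt) = $35,724.39


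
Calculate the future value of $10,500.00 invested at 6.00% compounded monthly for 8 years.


Compound interest formula: A = P(1 + r/n)^(nt)
A = $10,500.00 × (1 + 0.06/12)^(12 × 8)
Growth factor: (1 + 0.06/12)^96 = 1.614143
A = $10,500.00 × 1.614143
A = $16,948.50

A = P(1 + r/n)^(nt) = $16,948.50


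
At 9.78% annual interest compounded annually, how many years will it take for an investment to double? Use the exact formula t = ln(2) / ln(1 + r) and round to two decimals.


Doubling condition: (1 + r)^t = 2
Take ln of both sides: t × ln(1 + r) = ln(2)
t = ln(2) / ln(1 + r)
t = 0.693147 / 0.093308
t = 7.43

t = ln(2) / ln(1 + r) = 7.43 years


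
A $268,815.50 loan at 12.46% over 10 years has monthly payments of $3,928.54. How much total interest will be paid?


Total paid over the life of the loan = PMT × n.
Total paid = $3,928.54 × 120 = $471,424.80
Total interest = total paid − principal = $471,424.80 − $268,815.50 = $202,609.30

Total interest = (PMT × n) - PV = $202,609.30


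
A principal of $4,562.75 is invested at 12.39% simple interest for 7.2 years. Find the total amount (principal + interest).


Total amount formula: A = P(1 + rt) = P + P·r·t
Interest: I = P × r × t = $4,562.75 × 0.1239 × 7.2 = $4,070.34
A = P + I = $4,562.75 + $4,070.34 = $8,633.09

A = P + I = P(1 + rt) = $8,633.09


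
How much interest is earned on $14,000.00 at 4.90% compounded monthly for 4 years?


Compound interest earned = final amount − principal.
A = P(1 + r/n)^(nt) = $14,000.00 × (1 + 0.049/12)^(12 × 4) = $17,024.58
Interest = A − P = $17,024.58 − $14,000.00 = $3,024.58

Interest = A - P = $3,024.58


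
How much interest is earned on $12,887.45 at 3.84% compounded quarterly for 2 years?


Compound interest earned = final amount − principal.
A = P(1 + r/n)^(nt) = $12,887.45 × (1 + 0.0384/4)^(4 × 2) = $13,911.11
Interest = A − P = $13,911.11 − $12,887.45 = $1,023.66

Interest = A - P = $1,023.66


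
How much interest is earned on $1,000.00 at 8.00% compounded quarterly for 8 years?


Compound interest earned = final amount − principal.
A = P(1 + r/n)^(nt) = $1,000.00 × (1 + 0.08/4)^(4 × 8) = $1,884.54
Interest = A − P = $1,884.54 − $1,000.00 = $884.54

Interest = A - P = $884.54


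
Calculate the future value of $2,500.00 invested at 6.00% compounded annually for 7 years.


Compound interest formula: A = P(1 + r/n)^(nt)
A = $2,500.00 × (1 + 0.06/1)^(1 × 7)
Growth factor: (1 + 0.06/1)^7 = 1.5036303
A = $2,500.00 × 1.5036303
A = $3,759.08

A = P(1 + r/n)^(nt) = $3,759.08


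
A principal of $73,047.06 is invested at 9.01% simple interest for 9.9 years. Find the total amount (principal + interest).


Total amount formula: A = P(1 + rt) = P + P·r·t
Interest: I = P × r × t = $73,047.06 × 0.0901 × 9.9 = $65,157.25
A = P + I = $73,047.06 + $65,157.25 = $138,204.31

A = P + I = P(1 + rt) = $138,204.31


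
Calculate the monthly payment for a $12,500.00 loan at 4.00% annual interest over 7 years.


Loan payment formula: PMT = PV × r / (1 − (1 + r)^(−n))
Monthly rate r = 0.04/12 ≈ 0.00333333, n = 84 months
Denominator: 1 − (1 + 0.04/12)^(−84) = 0.243864
PMT = $12,500.00 × (0.04/12) / 0.243864
PMT = $170.86 per month

PMT = PV × r / (1-(1+r)^(-n)) = $170.86/month


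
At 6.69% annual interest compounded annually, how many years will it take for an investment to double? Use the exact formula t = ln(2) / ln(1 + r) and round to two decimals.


Doubling condition: (1 + r)^t = 2
Take ln of both sides: t × ln(1 + r) = ln(2)
t = ln(2) / ln(1 + r)
t = 0.693147 / 0.064757
t = 10.70

t = ln(2) / ln(1 + r) = 10.70 years


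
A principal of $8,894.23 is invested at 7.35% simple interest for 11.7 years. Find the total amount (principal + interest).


Total amount formula: A = P(1 + rt) = P + P·r·t
Interest: I = P × r × t = $8,894.23 × 0.0735 × 11.7 = $7,648.59
A = P + I = $8,894.23 + $7,648.59 = $16,542.82

A = P + I = P(1 + rt) = $16,542.82


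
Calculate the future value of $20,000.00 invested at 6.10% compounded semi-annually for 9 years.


Compound interest formula: A = P(1 + r/n)^(nt)
A = $20,000.00 × (1 + 0.061/2)^(2 × 9)
Growth factor: (1 + 0.061/2)^18 = 1.717370
A = $20,000.00 × 1.717370
A = $34,347.40

A = P(1 + r/n)^(nt) = $34,347.40


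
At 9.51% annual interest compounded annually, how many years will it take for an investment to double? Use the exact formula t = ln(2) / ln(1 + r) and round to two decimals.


Doubling condition: (1 + r)^t = 2
Take ln of both sides: t × ln(1 + r) = ln(2)
t = ln(2) / ln(1 + r)
t = 0.693147 / 0.090846
t = 7.63

t = ln(2) / ln(1 + r) = 7.63 years


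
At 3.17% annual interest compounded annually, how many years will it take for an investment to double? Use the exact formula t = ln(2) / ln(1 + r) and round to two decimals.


Doubling condition: (1 + r)^t = 2
Take ln of both sides: t × ln(1 + r) = ln(2)
t = ln(2) / ln(1 + r)
t = 0.693147 / 0.031208
t = 22.21

t = ln(2) / ln(1 + r) = 22.21 years


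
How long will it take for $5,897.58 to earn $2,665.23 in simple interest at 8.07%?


Rearrange the simple interest formula for t:
I = P × r × t  ⇒  t = I / (P × r)
t = $2,665.23 / ($5,897.58 × 0.0807)
t = 5.6

t = I/(P×r) = 5.6 years


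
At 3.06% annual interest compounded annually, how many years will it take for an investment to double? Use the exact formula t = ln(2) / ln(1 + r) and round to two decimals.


Doubling condition: (1 + r)^t = 2
Take ln of both sides: t × ln(1 + r) = ln(2)
t = ln(2) / ln(1 + r)
t = 0.693147 / 0.030141
t = 23.00

t = ln(2) / ln(1 + r) = 23.00 years


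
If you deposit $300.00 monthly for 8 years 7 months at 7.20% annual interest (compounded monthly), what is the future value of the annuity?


Future value of an ordinary annuity: FV = PMT × ((1 + r)^n − 1) / r
Monthly rate r = 0.072/12 = 0.006, n = 103
FV = $300.00 × ((1 + 0.072/12)^103 − 1) / (0.072/12)
FV = $300.00 × 141.965199
FV = $42,589.56

FV = PMT × ((1+r)^n - 1)/r = $42,589.56


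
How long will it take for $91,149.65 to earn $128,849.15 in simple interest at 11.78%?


Rearrange the simple interest formula for t:
I = P × r × t  ⇒  t = I / (P × r)
t = $128,849.15 / ($91,149.65 × 0.1178)
t = 12

t = I/(P×r) = 12 years


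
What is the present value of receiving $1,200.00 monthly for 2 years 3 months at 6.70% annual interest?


Present value of an ordinary annuity: PV = PMT × (1 − (1 + r)^(−n)) / r
Monthly rate r = 0.067/12 ≈ 0.00558333, n = 27
PV = $1,200.00 × (1 − (1 + 0.067/12)^(−27)) / (0.067/12)
PV = $1,200.00 × 24.998799
PV = $29,998.56

PV = PMT × (1-(1+r)^(-n))/r = $29,998.56


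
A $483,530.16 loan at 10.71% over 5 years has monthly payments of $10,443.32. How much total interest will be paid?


Total paid over the life of the loan = PMT × n.
Total paid = $10,443.32 × 60 = $626,599.20
Total interest = total paid − principal = $626,599.20 − $483,530.16 = $143,069.04

Total interest = (PMT × n) - PV = $143,069.04


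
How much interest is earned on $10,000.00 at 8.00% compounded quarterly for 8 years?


Compound interest earned = final amount − principal.
A = P(1 + r/n)^(nt) = $10,000.00 × (1 + 0.08/4)^(4 × 8) = $18,845.41
Interest = A − P = $18,845.41 − $10,000.00 = $8,845.41

Interest = A - P = $8,845.41


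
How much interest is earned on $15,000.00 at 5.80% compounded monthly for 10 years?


Compound interest earned = final amount − principal.
A = P(1 + r/n)^(nt) = $15,000.00 × (1 + 0.058/12)^(12 × 10) = $26,753.17
Interest = A − P = $26,753.17 − $15,000.00 = $11,753.17

Interest = A - P = $11,753.17


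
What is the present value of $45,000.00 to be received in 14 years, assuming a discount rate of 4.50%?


Present value formula: PV = FV / (1 + r)^t
PV = $45,000.00 / (1 + 0.045)^14
PV = $45,000.00 / 1.851945
PV = $24,298.78

PV = FV / (1 + r)^t = $24,298.78


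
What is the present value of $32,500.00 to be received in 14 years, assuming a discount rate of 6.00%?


Present value formula: PV = FV / (1 + r)^t
PV = $32,500.00 / (1 + 0.06)^14
PV = $32,500.00 / 2.260904
PV = $14,374.78

PV = FV / (1 + r)^t = $14,374.78


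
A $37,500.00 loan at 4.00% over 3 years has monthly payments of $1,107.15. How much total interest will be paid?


Total paid over the life of the loan = PMT × n.
Total paid = $1,107.15 × 36 = $39,857.40
Total interest = total paid − principal = $39,857.40 − $37,500.00 = $2,357.40

Total interest = (PMT × n) - PV = $2,357.40


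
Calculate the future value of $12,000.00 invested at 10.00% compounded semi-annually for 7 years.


Compound interest formula: A = P(1 + r/n)^(nt)
A = $12,000.00 × (1 + 0.1/2)^(2 × 7)
Growth factor: (1 + 0.1/2)^14 = 1.979932
A = $12,000.00 × 1.979932
A = $23,759.18

A = P(1 + r/n)^(nt) = $23,759.18


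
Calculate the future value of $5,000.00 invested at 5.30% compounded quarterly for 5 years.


Compound interest formula: A = P(1 + r/n)^(nt)
A = $5,000.00 × (1 + 0.053/4)^(4 × 5)
Growth factor: (1 + 0.053/4)^20 = 1.3011646
A = $5,000.00 × 1.3011646
A = $6,505.82

A = P(1 + r/n)^(nt) = $6,505.82


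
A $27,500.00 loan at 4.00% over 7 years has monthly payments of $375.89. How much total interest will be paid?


Total paid over the life of the loan = PMT × n.
Total paid = $375.89 × 84 = $31,574.76
Total interest = total paid − principal = $31,574.76 − $27,500.00 = $4,074.76

Total interest = (PMT × n) - PV = $4,074.76


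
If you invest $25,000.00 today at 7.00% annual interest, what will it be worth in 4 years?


Future value formula: FV = PV × (1 + r)^t
FV = $25,000.00 × (1 + 0.07)^4
FV = $25,000.00 × 1.310796
FV = $32,769.90

FV = PV × (1 + r)^t = $32,769.90


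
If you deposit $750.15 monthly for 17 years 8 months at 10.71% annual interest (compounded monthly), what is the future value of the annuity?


Future value of an ordinary annuity: FV = PMT × ((1 + r)^n − 1) / r
Monthly rate r = 0.1071/12 = 0.008925, n = 212
FV = $750.15 × ((1 + 0.1071/12)^212 − 1) / (0.1071/12)
FV = $750.15 × 624.968056
FV = $468,819.79

FV = PMT × ((1+r)^n - 1)/r = $468,819.79


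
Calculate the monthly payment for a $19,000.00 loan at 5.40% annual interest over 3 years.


Loan payment formula: PMT = PV × r / (1 − (1 + r)^(−n))
Monthly rate r = 0.054/12 = 0.0045, n = 36 months
Denominator: 1 − (1 + 0.054/12)^(−36) = 0.1492497
PMT = $19,000.00 × (0.054/12) / 0.1492497
PMT = $572.87 per month

PMT = PV × r / (1-(1+r)^(-n)) = $572.87/month


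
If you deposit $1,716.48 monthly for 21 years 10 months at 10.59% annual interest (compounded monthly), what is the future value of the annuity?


Future value of an ordinary annuity: FV = PMT × ((1 + r)^n − 1) / r
Monthly rate r = 0.1059/12 = 0.008825, n = 262
FV = $1,716.48 × ((1 + 0.1059/12)^262 − 1) / (0.1059/12)
FV = $1,716.48 × 1019.175458
FV = $1,749,394.29

FV = PMT × ((1+r)^n - 1)/r = $1,749,394.29


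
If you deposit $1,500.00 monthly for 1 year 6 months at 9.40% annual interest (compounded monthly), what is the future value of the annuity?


Future value of an ordinary annuity: FV = PMT × ((1 + r)^n − 1) / r
Monthly rate r = 0.094/12 ≈ 0.00783333, n = 18
FV = $1,500.00 × ((1 + 0.094/12)^18 − 1) / (0.094/12)
FV = $1,500.00 × 19.250074
FV = $28,875.11

FV = PMT × ((1+r)^n - 1)/r = $28,875.11


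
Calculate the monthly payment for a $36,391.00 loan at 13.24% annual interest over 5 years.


Loan payment formula: PMT = PV × r / (1 − (1 + r)^(−n))
Monthly rate r = 0.1324/12 ≈ 0.01103333, n = 60 months
Denominator: 1 − (1 + 0.1324/12)^(−60) = 0.482308
PMT = $36,391.00 × (0.1324/12) / 0.482308
PMT = $832.48 per month

PMT = PV × r / (1-(1+r)^(-n)) = $832.48/month


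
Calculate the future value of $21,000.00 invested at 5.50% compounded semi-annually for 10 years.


Compound interest formula: A = P(1 + r/n)^(nt)
A = $21,000.00 × (1 + 0.055/2)^(2 × 10)
Growth factor: (1 + 0.055/2)^20 = 1.7204284
A = $21,000.00 × 1.7204284
A = $36,129.00

A = P(1 + r/n)^(nt) = $36,129.00


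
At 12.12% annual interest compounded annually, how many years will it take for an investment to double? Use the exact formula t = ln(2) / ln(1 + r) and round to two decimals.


Doubling condition: (1 + r)^t = 2
Take ln of both sides: t × ln(1 + r) = ln(2)
t = ln(2) / ln(1 + r)
t = 0.693147 / 0.114400
t = 6.06

t = ln(2) / ln(1 + r) = 6.06 years


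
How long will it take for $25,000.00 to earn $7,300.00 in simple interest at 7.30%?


Rearrange the simple interest formula for t:
I = P × r × t  ⇒  t = I / (P × r)
t = $7,300.00 / ($25,000.00 × 0.073)
t = 4

t = I/(P×r) = 4 years


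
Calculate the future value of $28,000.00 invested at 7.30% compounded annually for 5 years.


Compound interest formula: A = P(1 + r/n)^(nt)
A = $28,000.00 × (1 + 0.073/1)^(1 × 5)
Growth factor: (1 + 0.073/1)^5 = 1.4223242
A = $28,000.00 × 1.4223242
A = $39,825.08

A = P(1 + r/n)^(nt) = $39,825.08


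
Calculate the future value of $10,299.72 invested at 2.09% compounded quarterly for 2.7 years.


Compound interest formula: A = P(1 + r/n)^(nt)
A = $10,299.72 × (1 + 0.0209/4)^(4 × 2.7)
Growth factor: (1 + 0.0209/4)^10.8 = 1.057897
A = $10,299.72 × 1.057897
A = $10,896.04

A = P(1 + r/n)^(nt) = $10,896.04


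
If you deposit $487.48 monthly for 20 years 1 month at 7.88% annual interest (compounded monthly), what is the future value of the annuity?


Future value of an ordinary annuity: FV = PMT × ((1 + r)^n − 1) / r
Monthly rate r = 0.0788/12 ≈ 0.00656667, n = 241
FV = $487.48 × ((1 + 0.0788/12)^241 − 1) / (0.0788/12)
FV = $487.48 × 585.124330
FV = $285,236.41

FV = PMT × ((1+r)^n - 1)/r = $285,236.41


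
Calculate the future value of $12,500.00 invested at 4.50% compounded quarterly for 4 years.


Compound interest formula: A = P(1 + r/n)^(nt)
A = $12,500.00 × (1 + 0.045/4)^(4 × 4)
Growth factor: (1 + 0.045/4)^16 = 1.196015
A = $12,500.00 × 1.196015
A = $14,950.19

A = P(1 + r/n)^(nt) = $14,950.19


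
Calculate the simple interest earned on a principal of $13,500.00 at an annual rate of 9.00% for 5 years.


Simple interest formula: I = P × r × t
I = $13,500.00 × 0.09 × 5
I = $6,075.00

I = P × r × t = $6,075.00


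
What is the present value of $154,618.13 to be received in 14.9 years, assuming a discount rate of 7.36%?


Present value formula: PV = FV / (1 + r)^t
PV = $154,618.13 / (1 + 0.0736)^14.9
PV = $154,618.13 / 2.8810666
PV = $53,666.98

PV = FV / (1 + r)^t = $53,666.98


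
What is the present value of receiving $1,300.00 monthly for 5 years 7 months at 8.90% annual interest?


Present value of an ordinary annuity: PV = PMT × (1 − (1 + r)^(−n)) / r
Monthly rate r = 0.089/12 ≈ 0.00741667, n = 67
PV = $1,300.00 × (1 − (1 + 0.089/12)^(−67)) / (0.089/12)
PV = $1,300.00 × 52.648946
PV = $68,443.63

PV = PMT × (1-(1+r)^(-n))/r = $68,443.63


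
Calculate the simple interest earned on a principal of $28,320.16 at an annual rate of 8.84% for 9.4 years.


Simple interest formula: I = P × r × t
I = $28,320.16 × 0.0884 × 9.4
I = $23,532.92

I = P × r × t = $23,532.92


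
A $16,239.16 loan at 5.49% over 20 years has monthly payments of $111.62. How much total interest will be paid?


Total paid over the life of the loan = PMT × n.
Total paid = $111.62 × 240 = $26,788.80
Total interest = total paid − principal = $26,788.80 − $16,239.16 = $10,549.64

Total interest = (PMT × n) - PV = $10,549.64


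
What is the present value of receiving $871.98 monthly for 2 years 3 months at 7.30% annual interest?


Present value of an ordinary annuity: PV = PMT × (1 − (1 + r)^(−n)) / r
Monthly rate r = 0.073/12 ≈ 0.00608333, n = 27
PV = $871.98 × (1 − (1 + 0.073/12)^(−27)) / (0.073/12)
PV = $871.98 × 24.829779
PV = $21,651.07

PV = PMT × (1-(1+r)^(-n))/r = $21,651.07


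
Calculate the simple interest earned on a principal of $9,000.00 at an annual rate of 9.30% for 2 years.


Simple interest formula: I = P × r × t
I = $9,000.00 × 0.093 × 2
I = $1,674.00

I = P × r × t = $1,674.00


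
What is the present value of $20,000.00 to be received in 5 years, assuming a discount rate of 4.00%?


Present value formula: PV = FV / (1 + r)^t
PV = $20,000.00 / (1 + 0.04)^5
PV = $20,000.00 / 1.216653
PV = $16,438.54

PV = FV / (1 + r)^t = $16,438.54


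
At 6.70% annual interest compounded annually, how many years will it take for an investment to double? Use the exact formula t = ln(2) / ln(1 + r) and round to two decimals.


Doubling condition: (1 + r)^t = 2
Take ln of both sides: t × ln(1 + r) = ln(2)
t = ln(2) / ln(1 + r)
t = 0.693147 / 0.064851
t = 10.69

t = ln(2) / ln(1 + r) = 10.69 years


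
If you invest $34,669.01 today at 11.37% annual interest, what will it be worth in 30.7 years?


Future value formula: FV = PV × (1 + r)^t
FV = $34,669.01 × (1 + 0.1137)^30.7
FV = $34,669.01 × 27.276230
FV = $945,639.89

FV = PV × (1 + r)^t = $945,639.89


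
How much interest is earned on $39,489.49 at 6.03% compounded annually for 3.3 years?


Compound interest earned = final amount − principal.
A = P(1 + r/n)^(nt) = $39,489.49 × (1 + 0.0603/1)^(1 × 3.3) = $47,906.72
Interest = A − P = $47,906.72 − $39,489.49 = $8,417.23

Interest = A - P = $8,417.23


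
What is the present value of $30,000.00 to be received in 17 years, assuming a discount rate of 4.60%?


Present value formula: PV = FV / (1 + r)^t
PV = $30,000.00 / (1 + 0.046)^17
PV = $30,000.00 / 2.148022
PV = $13,966.34

PV = FV / (1 + r)^t = $13,966.34
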